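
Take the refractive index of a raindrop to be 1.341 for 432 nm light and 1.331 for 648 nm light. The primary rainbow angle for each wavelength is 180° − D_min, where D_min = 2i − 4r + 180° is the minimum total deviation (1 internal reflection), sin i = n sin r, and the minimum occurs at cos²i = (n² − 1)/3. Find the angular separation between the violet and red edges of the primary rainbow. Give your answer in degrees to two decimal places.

At 432 nm (n = 1.341): cos²i = 0.26609 → i = 58.946°, r = 39.705°, D_min = 139.071°, rainbow angle = 40.929°.
At 648 nm (n = 1.331): cos²i = 0.25719 → i = 59.527°, r = 40.356°, D_min = 137.630°, rainbow angle = 42.370°.
Angular width = |40.929° − 42.370°| = 1.441°.

1.44°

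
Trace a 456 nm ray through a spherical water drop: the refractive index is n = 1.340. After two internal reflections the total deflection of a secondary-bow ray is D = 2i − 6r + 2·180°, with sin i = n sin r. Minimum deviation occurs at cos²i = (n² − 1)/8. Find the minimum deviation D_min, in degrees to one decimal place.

232.7°

cos²i = (1.79560 − 1)/8 = 0.09945; i = arccos(0.31536) = 71.618°.
sin r = sin 71.618°/1.340 = 0.70819; r = 45.088°.
D_min = 2·71.618° − 6·45.088° + 360° = 232.709°.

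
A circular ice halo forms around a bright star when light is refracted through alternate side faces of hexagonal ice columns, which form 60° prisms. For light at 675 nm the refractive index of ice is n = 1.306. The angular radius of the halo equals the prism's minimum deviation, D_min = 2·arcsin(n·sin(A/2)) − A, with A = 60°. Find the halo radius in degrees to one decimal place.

21.5°

n·sin(A/2) = 1.306 × sin 30° = 1.306 × 0.5000 = 0.6530.
D_min = 2·arcsin(0.6530) − 60° = 2 × 40.768° − 60° = 21.536°.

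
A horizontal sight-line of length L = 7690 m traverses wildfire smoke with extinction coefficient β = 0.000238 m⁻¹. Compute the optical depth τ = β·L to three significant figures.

1.83

τ = β·L = 0.000238 × 7690 = 1.8302.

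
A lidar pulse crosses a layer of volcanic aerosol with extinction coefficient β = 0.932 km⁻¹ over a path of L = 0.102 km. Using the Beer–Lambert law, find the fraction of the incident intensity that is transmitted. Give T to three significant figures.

0.909

τ = β·L = 0.932 × 0.102 = 0.0951.
T = exp(−0.0951) = 0.9093.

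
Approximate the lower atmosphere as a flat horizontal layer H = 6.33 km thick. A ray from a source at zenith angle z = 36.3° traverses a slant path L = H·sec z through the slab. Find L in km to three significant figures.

7.85 km

sec z = 1/cos 36.3° = 1.2408.
L = 6.33 × 1.2408 = 7.854 km.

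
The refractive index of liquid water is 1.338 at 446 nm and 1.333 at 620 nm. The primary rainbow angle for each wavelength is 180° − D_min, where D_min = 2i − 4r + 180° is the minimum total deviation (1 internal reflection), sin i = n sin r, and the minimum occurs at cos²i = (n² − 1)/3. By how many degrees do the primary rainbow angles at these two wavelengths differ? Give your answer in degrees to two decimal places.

0.72°

At 446 nm (n = 1.338): cos²i = 0.26341 → i = 59.120°, r = 39.899°, D_min = 138.643°, rainbow angle = 41.357°.
At 620 nm (n = 1.333): cos²i = 0.25896 → i = 59.410°, r = 40.225°, D_min = 137.922°, rainbow angle = 42.078°.
Angular width = |41.357° − 42.078°| = 0.722°.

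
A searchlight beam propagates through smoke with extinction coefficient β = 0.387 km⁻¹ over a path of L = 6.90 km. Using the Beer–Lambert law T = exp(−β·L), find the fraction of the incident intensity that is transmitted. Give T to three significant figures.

τ = β·L = 0.387 × 6.90 = 2.6703.
T = exp(−2.6703) = 0.0692.

0.0692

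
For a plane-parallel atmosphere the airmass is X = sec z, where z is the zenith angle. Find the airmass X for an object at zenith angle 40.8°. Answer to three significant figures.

X = sec z = 1/cos 40.8° = 1/0.7570 = 1.3210.

1.32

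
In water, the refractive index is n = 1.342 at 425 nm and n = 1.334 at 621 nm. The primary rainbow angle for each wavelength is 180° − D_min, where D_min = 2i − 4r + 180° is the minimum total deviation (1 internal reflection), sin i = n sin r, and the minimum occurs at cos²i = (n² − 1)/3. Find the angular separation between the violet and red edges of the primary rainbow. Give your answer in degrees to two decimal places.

At 425 nm (n = 1.342): cos²i = 0.26699 → i = 58.888°, r = 39.641°, D_min = 139.213°, rainbow angle = 40.787°.
At 621 nm (n = 1.334): cos²i = 0.25985 → i = 59.352°, r = 40.159°, D_min = 138.067°, rainbow angle = 41.933°.
Angular width = |40.787° − 41.933°| = 1.146°.

1.15°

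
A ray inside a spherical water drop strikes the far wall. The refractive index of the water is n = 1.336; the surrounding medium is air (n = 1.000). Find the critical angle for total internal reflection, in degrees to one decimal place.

sin θ_c = n_air / n = 1.000 / 1.336 = 0.7485.
θ_c = arcsin(0.7485) = 48.46°.

48.5°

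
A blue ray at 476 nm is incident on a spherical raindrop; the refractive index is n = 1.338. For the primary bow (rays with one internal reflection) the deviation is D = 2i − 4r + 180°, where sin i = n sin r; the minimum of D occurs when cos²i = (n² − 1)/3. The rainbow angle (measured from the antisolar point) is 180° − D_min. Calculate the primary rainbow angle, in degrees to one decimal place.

41.4°

cos²i = (1.79024 − 1)/3 = 0.26341; i = arccos(0.51324) = 59.120°.
sin r = sin 59.120°/1.338 = 0.64144; r = 39.899°.
D_min = 2·59.120° − 4·39.899° + 180° = 138.643°.
Rainbow angle = 180° − D_min = 41.357°.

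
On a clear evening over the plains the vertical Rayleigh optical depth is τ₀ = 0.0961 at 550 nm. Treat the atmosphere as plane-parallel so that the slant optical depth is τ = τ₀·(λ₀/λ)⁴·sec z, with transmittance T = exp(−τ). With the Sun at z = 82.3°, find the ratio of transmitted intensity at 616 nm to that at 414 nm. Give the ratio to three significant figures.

Airmass: sec 82.3° = 7.4635.
τ(616 nm) = 0.0961 × (550/616)⁴ × 7.4635 = 0.0961 × 0.6355 × 7.4635 = 0.4558.
τ(414 nm) = 0.0961 × (550/414)⁴ × 7.4635 = 0.0961 × 3.1149 × 7.4635 = 2.2342.
T(616)/T(414) = exp(τ_B − τ_A) = exp(1.7783) = 5.9200.

5.92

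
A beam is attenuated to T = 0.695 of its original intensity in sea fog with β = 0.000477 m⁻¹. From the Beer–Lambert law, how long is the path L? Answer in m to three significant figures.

763 m

Beer–Lambert: T = exp(−βL) ⇒ L = −ln(T)/β = −ln(0.695)/0.000477 = 0.3638/0.000477 = 762.8 m.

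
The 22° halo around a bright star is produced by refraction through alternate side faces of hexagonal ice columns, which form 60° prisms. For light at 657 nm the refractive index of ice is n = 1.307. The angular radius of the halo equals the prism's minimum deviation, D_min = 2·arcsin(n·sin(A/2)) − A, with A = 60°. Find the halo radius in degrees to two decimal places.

n·sin(A/2) = 1.307 × sin 30° = 1.307 × 0.5000 = 0.6535.
D_min = 2·arcsin(0.6535) − 60° = 2 × 40.806° − 60° = 21.612°.

21.61°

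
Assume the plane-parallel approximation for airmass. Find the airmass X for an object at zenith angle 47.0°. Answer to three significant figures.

1.47

X = sec z = 1/cos 47.0° = 1/0.6820 = 1.4663.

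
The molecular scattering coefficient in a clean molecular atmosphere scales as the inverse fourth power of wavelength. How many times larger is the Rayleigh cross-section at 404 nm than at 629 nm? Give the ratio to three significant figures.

Rayleigh scattering ∝ λ⁻⁴, so the ratio of coefficients is the inverse fourth power of the wavelength ratio.
σ(404)/σ(629) = (629/404)⁴ = (1.5569)⁴ = 5.876.

5.88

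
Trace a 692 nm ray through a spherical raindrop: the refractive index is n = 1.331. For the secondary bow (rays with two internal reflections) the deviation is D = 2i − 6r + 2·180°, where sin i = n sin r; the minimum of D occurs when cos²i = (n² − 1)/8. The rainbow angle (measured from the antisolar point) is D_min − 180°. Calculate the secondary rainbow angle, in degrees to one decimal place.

50.4°

cos²i = (1.77156 − 1)/8 = 0.09645; i = arccos(0.31056) = 71.907°.
sin r = sin 71.907°/1.331 = 0.71417; r = 45.575°.
D_min = 2·71.907° − 6·45.575° + 360° = 230.365°.
Rainbow angle = D_min − 180° = 50.365°.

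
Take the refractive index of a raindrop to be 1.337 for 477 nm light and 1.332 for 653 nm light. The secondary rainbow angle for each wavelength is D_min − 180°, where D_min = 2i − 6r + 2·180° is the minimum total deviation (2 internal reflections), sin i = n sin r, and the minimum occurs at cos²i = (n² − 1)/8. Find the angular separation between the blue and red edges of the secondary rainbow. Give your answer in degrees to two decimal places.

At 477 nm (n = 1.337): cos²i = 0.09845 → i = 71.714°, r = 45.249°, D_min = 231.934°, rainbow angle = 51.934°.
At 653 nm (n = 1.332): cos²i = 0.09678 → i = 71.875°, r = 45.520°, D_min = 230.628°, rainbow angle = 50.628°.
Angular width = |51.934° − 50.628°| = 1.305°.

1.31°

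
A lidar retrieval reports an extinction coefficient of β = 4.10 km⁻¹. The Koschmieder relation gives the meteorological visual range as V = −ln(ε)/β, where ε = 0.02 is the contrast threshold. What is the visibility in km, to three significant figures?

0.954 km

V = −ln(0.02) / 4.10 = 3.912 / 4.10 = 0.9542 km.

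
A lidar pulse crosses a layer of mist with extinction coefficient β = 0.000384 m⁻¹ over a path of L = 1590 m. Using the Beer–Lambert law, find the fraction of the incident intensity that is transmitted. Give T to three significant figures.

τ = β·L = 0.000384 × 1590 = 0.6106.
T = exp(−0.6106) = 0.5430.

0.543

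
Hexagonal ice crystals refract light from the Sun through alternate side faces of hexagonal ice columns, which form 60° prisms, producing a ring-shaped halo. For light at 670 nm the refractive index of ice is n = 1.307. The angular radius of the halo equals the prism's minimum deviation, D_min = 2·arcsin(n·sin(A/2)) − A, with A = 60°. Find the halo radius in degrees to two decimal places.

n·sin(A/2) = 1.307 × sin 30° = 1.307 × 0.5000 = 0.6535.
D_min = 2·arcsin(0.6535) − 60° = 2 × 40.806° − 60° = 21.612°.

21.61°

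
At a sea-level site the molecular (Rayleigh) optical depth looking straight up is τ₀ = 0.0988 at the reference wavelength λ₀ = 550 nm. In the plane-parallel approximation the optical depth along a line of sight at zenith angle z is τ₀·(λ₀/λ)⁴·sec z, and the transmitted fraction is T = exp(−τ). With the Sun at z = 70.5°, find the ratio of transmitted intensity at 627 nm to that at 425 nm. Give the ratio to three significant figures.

Airmass: sec 70.5° = 2.9957.
τ(627 nm) = 0.0988 × (550/627)⁴ × 2.9957 = 0.0988 × 0.5921 × 2.9957 = 0.1752.
τ(425 nm) = 0.0988 × (550/425)⁴ × 2.9957 = 0.0988 × 2.8048 × 2.9957 = 0.8302.
T(627)/T(425) = exp(τ_B − τ_A) = exp(0.6549) = 1.9250.

1.92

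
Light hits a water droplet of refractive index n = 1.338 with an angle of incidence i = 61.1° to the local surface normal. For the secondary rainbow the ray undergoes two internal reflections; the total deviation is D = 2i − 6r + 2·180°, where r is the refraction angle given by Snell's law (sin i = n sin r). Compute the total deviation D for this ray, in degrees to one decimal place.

sin r = sin 61.1° / 1.338 = 0.8755/1.338 = 0.6543; r = 40.87°.
D = 2·61.1° − 6·40.87° + 2·180° = 122.20° − 245.20° + 360° = 237.00°.

237.0°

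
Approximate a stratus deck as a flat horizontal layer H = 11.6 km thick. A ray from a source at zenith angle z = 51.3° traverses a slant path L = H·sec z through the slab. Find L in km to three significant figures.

sec z = 1/cos 51.3° = 1.5994.
L = 11.6 × 1.5994 = 18.553 km.

18.6 km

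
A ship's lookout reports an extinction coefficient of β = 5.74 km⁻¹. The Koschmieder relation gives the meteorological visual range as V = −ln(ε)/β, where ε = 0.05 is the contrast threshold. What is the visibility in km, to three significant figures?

0.522 km

V = −ln(0.05) / 5.74 = 2.996 / 5.74 = 0.5219 km.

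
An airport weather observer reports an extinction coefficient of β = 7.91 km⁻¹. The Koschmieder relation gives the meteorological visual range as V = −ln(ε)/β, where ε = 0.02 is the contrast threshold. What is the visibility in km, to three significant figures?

0.495 km

V = −ln(0.02) / 7.91 = 3.912 / 7.91 = 0.4946 km.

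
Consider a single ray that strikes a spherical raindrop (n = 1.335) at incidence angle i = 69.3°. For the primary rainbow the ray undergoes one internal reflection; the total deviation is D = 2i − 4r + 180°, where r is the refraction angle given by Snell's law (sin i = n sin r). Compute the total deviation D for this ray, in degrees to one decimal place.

140.7°

sin r = sin 69.3° / 1.335 = 0.9354/1.335 = 0.7007; r = 44.48°.
D = 2·69.3° − 4·44.48° + 180° = 138.60° − 177.94° + 180° = 140.66°.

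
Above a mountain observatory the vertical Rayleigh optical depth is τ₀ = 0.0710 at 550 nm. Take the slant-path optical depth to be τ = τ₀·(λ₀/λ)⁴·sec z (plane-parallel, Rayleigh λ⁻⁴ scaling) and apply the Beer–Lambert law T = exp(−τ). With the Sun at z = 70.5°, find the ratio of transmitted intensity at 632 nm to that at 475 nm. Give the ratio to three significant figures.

Airmass: sec 70.5° = 2.9957.
τ(632 nm) = 0.0710 × (550/632)⁴ × 2.9957 = 0.0710 × 0.5736 × 2.9957 = 0.1220.
τ(475 nm) = 0.0710 × (550/475)⁴ × 2.9957 = 0.0710 × 1.7975 × 2.9957 = 0.3823.
T(632)/T(475) = exp(τ_B − τ_A) = exp(0.2603) = 1.2974.

1.30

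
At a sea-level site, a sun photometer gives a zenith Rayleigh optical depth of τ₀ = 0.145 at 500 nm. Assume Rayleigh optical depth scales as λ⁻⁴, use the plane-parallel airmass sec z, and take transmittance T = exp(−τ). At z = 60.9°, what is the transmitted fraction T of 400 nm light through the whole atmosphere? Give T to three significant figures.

sec 60.9° = 2.0562.
τ = 0.145 × (500/400)⁴ × 2.0562 = 0.145 × 2.4414 × 2.0562 = 0.7279.
T = exp(−0.7279) = 0.4829.

0.483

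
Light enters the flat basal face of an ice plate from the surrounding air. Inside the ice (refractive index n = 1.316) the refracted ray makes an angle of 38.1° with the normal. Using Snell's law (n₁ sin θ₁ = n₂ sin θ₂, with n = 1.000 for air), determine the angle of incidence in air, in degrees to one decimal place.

Snell: sin θ_i = n · sin θ_r = 1.316 × sin 38.1° = 1.316 × 0.6170 = 0.8120.
θ_i = arcsin(0.8120) = 54.29°.

54.3°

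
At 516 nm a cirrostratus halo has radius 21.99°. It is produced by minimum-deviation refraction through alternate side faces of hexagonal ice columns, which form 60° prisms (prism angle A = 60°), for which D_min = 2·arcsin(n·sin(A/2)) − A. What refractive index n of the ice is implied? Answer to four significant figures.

Rearranging: n = sin((D_min + A)/2) / sin(A/2).
(D_min + A)/2 = (21.99° + 60°)/2 = 40.995°.
n = sin 40.995° / sin 30° = 0.6560 / 0.5000 = 1.3120.

1.312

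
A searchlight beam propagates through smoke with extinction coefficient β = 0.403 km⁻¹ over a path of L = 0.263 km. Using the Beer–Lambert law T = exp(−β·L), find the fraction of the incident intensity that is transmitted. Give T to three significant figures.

0.899

τ = β·L = 0.403 × 0.263 = 0.1060.
T = exp(−0.1060) = 0.8994.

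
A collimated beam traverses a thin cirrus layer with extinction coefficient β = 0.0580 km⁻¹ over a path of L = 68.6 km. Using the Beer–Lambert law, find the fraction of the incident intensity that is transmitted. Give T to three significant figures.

0.0187

τ = β·L = 0.0580 × 68.6 = 3.9788.
T = exp(−3.9788) = 0.0187.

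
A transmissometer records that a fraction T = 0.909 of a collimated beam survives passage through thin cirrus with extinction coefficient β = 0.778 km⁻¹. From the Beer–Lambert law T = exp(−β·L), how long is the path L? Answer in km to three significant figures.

Beer–Lambert: T = exp(−βL) ⇒ L = −ln(T)/β = −ln(0.909)/0.778 = 0.0954/0.778 = 0.1226 km.

0.123 km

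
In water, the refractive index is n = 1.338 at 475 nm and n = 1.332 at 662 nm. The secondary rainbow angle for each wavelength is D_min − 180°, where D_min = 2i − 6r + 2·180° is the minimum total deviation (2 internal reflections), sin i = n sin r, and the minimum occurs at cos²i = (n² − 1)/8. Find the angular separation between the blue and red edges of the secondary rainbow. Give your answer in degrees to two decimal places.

At 475 nm (n = 1.338): cos²i = 0.09878 → i = 71.682°, r = 45.195°, D_min = 232.193°, rainbow angle = 52.193°.
At 662 nm (n = 1.332): cos²i = 0.09678 → i = 71.875°, r = 45.520°, D_min = 230.628°, rainbow angle = 50.628°.
Angular width = |52.193° − 50.628°| = 1.564°.

1.56°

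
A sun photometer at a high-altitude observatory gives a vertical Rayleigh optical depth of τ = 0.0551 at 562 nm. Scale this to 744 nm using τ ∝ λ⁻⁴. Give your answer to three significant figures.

τ(744 nm) = τ(562 nm) × (562/744)⁴ = 0.0551 × (0.7554)⁴ = 0.0551 × 0.3256 = 0.0179.

0.0179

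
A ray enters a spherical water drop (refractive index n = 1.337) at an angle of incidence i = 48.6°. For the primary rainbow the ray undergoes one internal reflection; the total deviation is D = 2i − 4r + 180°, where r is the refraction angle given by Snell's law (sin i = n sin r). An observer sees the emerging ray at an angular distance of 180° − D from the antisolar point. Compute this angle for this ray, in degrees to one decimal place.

sin r = sin 48.6° / 1.337 = 0.7501/1.337 = 0.5610; r = 34.13°.
D = 2·48.6° − 4·34.13° + 180° = 97.20° − 136.51° + 180° = 140.69°.
Angle from antisolar point = 180° − D = 39.31°.

39.3°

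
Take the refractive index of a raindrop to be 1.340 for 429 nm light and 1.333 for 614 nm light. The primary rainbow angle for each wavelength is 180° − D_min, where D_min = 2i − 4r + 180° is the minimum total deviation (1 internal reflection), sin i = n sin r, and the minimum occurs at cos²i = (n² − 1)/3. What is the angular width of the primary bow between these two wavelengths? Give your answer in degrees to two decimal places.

At 429 nm (n = 1.340): cos²i = 0.26520 → i = 59.004°, r = 39.770°, D_min = 138.929°, rainbow angle = 41.071°.
At 614 nm (n = 1.333): cos²i = 0.25896 → i = 59.410°, r = 40.225°, D_min = 137.922°, rainbow angle = 42.078°.
Angular width = |41.071° − 42.078°| = 1.007°.

1.01°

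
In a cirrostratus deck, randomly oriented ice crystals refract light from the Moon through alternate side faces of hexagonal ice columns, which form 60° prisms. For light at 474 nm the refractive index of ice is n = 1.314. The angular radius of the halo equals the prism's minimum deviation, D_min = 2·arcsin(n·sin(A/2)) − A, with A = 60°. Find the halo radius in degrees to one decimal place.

22.1°

n·sin(A/2) = 1.314 × sin 30° = 1.314 × 0.5000 = 0.6570.
D_min = 2·arcsin(0.6570) − 60° = 2 × 41.071° − 60° = 22.143°.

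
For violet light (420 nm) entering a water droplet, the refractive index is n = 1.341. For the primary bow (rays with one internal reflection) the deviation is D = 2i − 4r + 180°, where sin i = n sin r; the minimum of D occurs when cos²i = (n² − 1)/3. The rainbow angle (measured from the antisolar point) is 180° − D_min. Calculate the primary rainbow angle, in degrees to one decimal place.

40.9°

cos²i = (1.79828 − 1)/3 = 0.26609; i = arccos(0.51584) = 58.946°.
sin r = sin 58.946°/1.341 = 0.63884; r = 39.705°.
D_min = 2·58.946° − 4·39.705° + 180° = 139.071°.
Rainbow angle = 180° − D_min = 40.929°.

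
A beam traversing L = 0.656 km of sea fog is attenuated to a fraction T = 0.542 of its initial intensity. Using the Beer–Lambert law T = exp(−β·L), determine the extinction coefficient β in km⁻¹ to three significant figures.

0.934 km⁻¹

Beer–Lambert: T = exp(−βL) ⇒ β = −ln(T)/L = −ln(0.542)/0.656 = 0.6125/0.656 = 0.9337 km⁻¹.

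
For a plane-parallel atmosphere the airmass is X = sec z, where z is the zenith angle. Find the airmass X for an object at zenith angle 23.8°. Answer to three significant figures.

X = sec z = 1/cos 23.8° = 1/0.9150 = 1.0929.

1.09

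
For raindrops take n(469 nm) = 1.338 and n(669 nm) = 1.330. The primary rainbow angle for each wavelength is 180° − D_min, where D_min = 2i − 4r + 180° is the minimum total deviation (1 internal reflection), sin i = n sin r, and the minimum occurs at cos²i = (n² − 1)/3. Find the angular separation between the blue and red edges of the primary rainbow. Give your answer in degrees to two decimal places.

At 469 nm (n = 1.338): cos²i = 0.26341 → i = 59.120°, r = 39.899°, D_min = 138.643°, rainbow angle = 41.357°.
At 669 nm (n = 1.330): cos²i = 0.25630 → i = 59.585°, r = 40.422°, D_min = 137.484°, rainbow angle = 42.516°.
Angular width = |41.357° − 42.516°| = 1.160°.

1.16°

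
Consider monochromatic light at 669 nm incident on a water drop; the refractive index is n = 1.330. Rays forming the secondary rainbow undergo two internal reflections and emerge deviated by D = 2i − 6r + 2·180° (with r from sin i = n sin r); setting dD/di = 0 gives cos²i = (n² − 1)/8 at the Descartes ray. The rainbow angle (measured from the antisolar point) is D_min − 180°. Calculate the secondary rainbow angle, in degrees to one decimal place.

50.1°

cos²i = (1.76890 − 1)/8 = 0.09611; i = arccos(0.31002) = 71.940°.
sin r = sin 71.940°/1.330 = 0.71483; r = 45.630°.
D_min = 2·71.940° − 6·45.630° + 360° = 230.101°.
Rainbow angle = D_min − 180° = 50.101°.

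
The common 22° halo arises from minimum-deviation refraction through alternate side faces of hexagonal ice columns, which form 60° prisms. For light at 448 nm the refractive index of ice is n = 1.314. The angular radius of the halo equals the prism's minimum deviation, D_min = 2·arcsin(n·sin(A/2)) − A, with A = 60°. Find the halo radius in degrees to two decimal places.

n·sin(A/2) = 1.314 × sin 30° = 1.314 × 0.5000 = 0.6570.
D_min = 2·arcsin(0.6570) − 60° = 2 × 41.071° − 60° = 22.143°.

22.14°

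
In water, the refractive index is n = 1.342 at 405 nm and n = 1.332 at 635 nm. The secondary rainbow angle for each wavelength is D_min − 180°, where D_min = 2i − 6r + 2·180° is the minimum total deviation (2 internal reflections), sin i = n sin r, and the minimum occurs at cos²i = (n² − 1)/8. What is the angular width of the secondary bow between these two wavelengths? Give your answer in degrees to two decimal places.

At 405 nm (n = 1.342): cos²i = 0.10012 → i = 71.554°, r = 44.981°, D_min = 233.222°, rainbow angle = 53.222°.
At 635 nm (n = 1.332): cos²i = 0.09678 → i = 71.875°, r = 45.520°, D_min = 230.628°, rainbow angle = 50.628°.
Angular width = |53.222° − 50.628°| = 2.594°.

2.59°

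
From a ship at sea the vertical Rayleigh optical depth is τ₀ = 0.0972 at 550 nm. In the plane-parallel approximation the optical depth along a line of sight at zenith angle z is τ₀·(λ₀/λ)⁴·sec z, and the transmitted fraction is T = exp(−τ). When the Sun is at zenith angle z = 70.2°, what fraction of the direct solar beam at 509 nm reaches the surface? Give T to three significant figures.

sec 70.2° = 2.9521.
τ = 0.0972 × (550/509)⁴ × 2.9521 = 0.0972 × 1.3633 × 2.9521 = 0.3912.
T = exp(−0.3912) = 0.6763.

0.676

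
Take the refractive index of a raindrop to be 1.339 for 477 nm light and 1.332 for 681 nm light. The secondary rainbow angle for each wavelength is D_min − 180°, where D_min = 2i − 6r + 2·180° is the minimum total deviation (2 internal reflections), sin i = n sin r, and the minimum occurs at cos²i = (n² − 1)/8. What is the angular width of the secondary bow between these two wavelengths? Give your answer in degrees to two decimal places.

1.82°

At 477 nm (n = 1.339): cos²i = 0.09912 → i = 71.650°, r = 45.141°, D_min = 232.451°, rainbow angle = 52.451°.
At 681 nm (n = 1.332): cos²i = 0.09678 → i = 71.875°, r = 45.520°, D_min = 230.628°, rainbow angle = 50.628°.
Angular width = |52.451° − 50.628°| = 1.823°.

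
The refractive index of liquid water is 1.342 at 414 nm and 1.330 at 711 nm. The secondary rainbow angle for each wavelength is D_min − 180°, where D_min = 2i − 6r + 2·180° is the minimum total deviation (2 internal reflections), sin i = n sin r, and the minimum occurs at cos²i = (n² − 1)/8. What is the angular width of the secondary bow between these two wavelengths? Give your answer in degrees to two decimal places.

3.12°

At 414 nm (n = 1.342): cos²i = 0.10012 → i = 71.554°, r = 44.981°, D_min = 233.222°, rainbow angle = 53.222°.
At 711 nm (n = 1.330): cos²i = 0.09611 → i = 71.940°, r = 45.630°, D_min = 230.101°, rainbow angle = 50.101°.
Angular width = |53.222° − 50.101°| = 3.121°.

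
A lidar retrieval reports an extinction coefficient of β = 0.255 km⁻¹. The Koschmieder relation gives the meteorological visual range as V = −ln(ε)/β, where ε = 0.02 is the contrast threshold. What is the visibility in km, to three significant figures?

V = −ln(0.02) / 0.255 = 3.912 / 0.255 = 15.3413 km.

15.3 km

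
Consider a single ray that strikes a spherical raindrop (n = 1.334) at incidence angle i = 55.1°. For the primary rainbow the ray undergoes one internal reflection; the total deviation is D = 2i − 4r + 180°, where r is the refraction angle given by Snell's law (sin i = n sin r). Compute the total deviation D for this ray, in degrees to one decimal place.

sin r = sin 55.1° / 1.334 = 0.8202/1.334 = 0.6148; r = 37.94°.
D = 2·55.1° − 4·37.94° + 180° = 110.20° − 151.75° + 180° = 138.45°.

138.4°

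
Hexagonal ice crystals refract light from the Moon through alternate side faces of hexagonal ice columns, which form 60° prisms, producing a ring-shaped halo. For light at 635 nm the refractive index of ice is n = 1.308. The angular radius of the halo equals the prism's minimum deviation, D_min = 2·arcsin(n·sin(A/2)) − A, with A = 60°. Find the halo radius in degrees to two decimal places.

n·sin(A/2) = 1.308 × sin 30° = 1.308 × 0.5000 = 0.6540.
D_min = 2·arcsin(0.6540) − 60° = 2 × 40.844° − 60° = 21.688°.

21.69°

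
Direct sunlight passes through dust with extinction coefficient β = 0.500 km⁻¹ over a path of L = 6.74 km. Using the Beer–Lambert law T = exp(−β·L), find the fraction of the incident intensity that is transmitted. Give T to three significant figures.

τ = β·L = 0.500 × 6.74 = 3.3700.
T = exp(−3.3700) = 0.0344.

0.0344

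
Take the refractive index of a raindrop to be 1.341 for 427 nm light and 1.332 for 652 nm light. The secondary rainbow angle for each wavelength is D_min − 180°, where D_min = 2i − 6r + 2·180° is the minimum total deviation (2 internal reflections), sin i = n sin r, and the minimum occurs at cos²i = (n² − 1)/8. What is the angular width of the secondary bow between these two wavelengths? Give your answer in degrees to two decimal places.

At 427 nm (n = 1.341): cos²i = 0.09979 → i = 71.586°, r = 45.034°, D_min = 232.966°, rainbow angle = 52.966°.
At 652 nm (n = 1.332): cos²i = 0.09678 → i = 71.875°, r = 45.520°, D_min = 230.628°, rainbow angle = 50.628°.
Angular width = |52.966° − 50.628°| = 2.337°.

2.34°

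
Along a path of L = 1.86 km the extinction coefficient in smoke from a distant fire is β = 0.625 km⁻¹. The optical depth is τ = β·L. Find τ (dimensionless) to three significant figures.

1.16

τ = β·L = 0.625 × 1.86 = 1.1625.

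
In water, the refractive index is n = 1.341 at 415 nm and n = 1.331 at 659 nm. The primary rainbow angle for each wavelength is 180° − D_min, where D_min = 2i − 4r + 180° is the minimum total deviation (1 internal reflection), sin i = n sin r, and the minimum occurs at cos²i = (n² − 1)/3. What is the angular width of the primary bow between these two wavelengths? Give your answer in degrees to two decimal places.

At 415 nm (n = 1.341): cos²i = 0.26609 → i = 58.946°, r = 39.705°, D_min = 139.071°, rainbow angle = 40.929°.
At 659 nm (n = 1.331): cos²i = 0.25719 → i = 59.527°, r = 40.356°, D_min = 137.630°, rainbow angle = 42.370°.
Angular width = |40.929° − 42.370°| = 1.441°.

1.44°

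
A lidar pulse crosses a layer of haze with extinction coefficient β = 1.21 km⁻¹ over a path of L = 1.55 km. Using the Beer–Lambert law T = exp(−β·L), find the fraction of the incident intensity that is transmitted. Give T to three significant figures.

0.153

τ = β·L = 1.21 × 1.55 = 1.8755.
T = exp(−1.8755) = 0.1533.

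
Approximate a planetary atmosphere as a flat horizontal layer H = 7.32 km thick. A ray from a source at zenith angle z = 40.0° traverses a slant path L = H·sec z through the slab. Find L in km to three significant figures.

sec z = 1/cos 40.0° = 1.3054.
L = 7.32 × 1.3054 = 9.556 km.

9.56 km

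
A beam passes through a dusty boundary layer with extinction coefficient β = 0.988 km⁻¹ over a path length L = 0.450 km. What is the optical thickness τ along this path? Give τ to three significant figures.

0.445

τ = β·L = 0.988 × 0.450 = 0.4446.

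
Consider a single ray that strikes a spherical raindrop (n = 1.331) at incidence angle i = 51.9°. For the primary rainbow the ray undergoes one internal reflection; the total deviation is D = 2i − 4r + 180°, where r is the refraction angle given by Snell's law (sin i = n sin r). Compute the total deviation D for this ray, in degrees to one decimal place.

sin r = sin 51.9° / 1.331 = 0.7869/1.331 = 0.5912; r = 36.24°.
D = 2·51.9° − 4·36.24° + 180° = 103.80° − 144.98° + 180° = 138.82°.

138.8°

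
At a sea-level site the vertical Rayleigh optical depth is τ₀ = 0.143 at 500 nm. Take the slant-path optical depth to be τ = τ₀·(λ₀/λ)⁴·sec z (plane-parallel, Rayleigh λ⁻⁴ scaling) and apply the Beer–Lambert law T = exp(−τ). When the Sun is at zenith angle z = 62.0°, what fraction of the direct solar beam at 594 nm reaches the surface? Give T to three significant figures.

sec 62.0° = 2.1301.
τ = 0.143 × (500/594)⁴ × 2.1301 = 0.143 × 0.5020 × 2.1301 = 0.1529.
T = exp(−0.1529) = 0.8582.

0.858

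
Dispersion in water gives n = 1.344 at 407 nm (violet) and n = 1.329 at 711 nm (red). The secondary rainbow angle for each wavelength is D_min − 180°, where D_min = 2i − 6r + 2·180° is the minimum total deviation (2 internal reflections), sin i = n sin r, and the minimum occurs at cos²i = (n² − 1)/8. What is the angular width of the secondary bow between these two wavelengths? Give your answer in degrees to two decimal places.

At 407 nm (n = 1.344): cos²i = 0.10079 → i = 71.490°, r = 44.874°, D_min = 233.733°, rainbow angle = 53.733°.
At 711 nm (n = 1.329): cos²i = 0.09578 → i = 71.972°, r = 45.685°, D_min = 229.837°, rainbow angle = 49.837°.
Angular width = |53.733° − 49.837°| = 3.896°.

3.90°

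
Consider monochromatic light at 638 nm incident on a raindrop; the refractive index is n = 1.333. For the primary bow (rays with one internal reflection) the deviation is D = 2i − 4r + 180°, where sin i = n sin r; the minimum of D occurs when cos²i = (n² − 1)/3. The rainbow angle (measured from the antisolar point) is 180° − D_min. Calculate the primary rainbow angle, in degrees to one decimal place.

cos²i = (1.77689 − 1)/3 = 0.25896; i = arccos(0.50888) = 59.410°.
sin r = sin 59.410°/1.333 = 0.64579; r = 40.225°.
D_min = 2·59.410° − 4·40.225° + 180° = 137.922°.
Rainbow angle = 180° − D_min = 42.078°.

42.1°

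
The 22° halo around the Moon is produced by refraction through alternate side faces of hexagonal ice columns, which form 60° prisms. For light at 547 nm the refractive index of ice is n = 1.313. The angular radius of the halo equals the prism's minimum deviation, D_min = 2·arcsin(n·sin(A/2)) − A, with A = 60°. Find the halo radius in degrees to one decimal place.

22.1°

n·sin(A/2) = 1.313 × sin 30° = 1.313 × 0.5000 = 0.6565.
D_min = 2·arcsin(0.6565) − 60° = 2 × 41.033° − 60° = 22.067°.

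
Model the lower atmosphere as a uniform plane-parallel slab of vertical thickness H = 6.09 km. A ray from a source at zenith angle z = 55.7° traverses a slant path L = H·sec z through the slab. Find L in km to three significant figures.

10.8 km

sec z = 1/cos 55.7° = 1.7745.
L = 6.09 × 1.7745 = 10.807 km.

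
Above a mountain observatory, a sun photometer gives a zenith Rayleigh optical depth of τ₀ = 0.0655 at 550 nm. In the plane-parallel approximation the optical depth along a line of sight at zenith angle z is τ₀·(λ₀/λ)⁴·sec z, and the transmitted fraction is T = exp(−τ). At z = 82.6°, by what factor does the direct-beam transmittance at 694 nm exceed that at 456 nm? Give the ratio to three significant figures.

Airmass: sec 82.6° = 7.7642.
τ(694 nm) = 0.0655 × (550/694)⁴ × 7.7642 = 0.0655 × 0.3945 × 7.7642 = 0.2006.
τ(456 nm) = 0.0655 × (550/456)⁴ × 7.7642 = 0.0655 × 2.1164 × 7.7642 = 1.0763.
T(694)/T(456) = exp(τ_B − τ_A) = exp(0.8757) = 2.4005.

2.40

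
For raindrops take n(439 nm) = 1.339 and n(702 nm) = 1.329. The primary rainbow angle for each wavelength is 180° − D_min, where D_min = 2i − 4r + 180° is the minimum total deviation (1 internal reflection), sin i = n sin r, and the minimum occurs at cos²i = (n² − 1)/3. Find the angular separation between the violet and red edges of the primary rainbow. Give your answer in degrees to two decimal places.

At 439 nm (n = 1.339): cos²i = 0.26431 → i = 59.062°, r = 39.834°, D_min = 138.786°, rainbow angle = 41.214°.
At 702 nm (n = 1.329): cos²i = 0.25541 → i = 59.643°, r = 40.487°, D_min = 137.337°, rainbow angle = 42.663°.
Angular width = |41.214° − 42.663°| = 1.450°.

1.45°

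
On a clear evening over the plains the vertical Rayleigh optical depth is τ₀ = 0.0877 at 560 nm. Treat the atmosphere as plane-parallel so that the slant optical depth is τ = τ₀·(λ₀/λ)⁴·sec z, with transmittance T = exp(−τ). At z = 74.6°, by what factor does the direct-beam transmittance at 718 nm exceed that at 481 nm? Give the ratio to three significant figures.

1.62

Airmass: sec 74.6° = 3.7657.
τ(718 nm) = 0.0877 × (560/718)⁴ × 3.7657 = 0.0877 × 0.3700 × 3.7657 = 0.1222.
τ(481 nm) = 0.0877 × (560/481)⁴ × 3.7657 = 0.0877 × 1.8373 × 3.7657 = 0.6068.
T(718)/T(481) = exp(τ_B − τ_A) = exp(0.4845) = 1.6234.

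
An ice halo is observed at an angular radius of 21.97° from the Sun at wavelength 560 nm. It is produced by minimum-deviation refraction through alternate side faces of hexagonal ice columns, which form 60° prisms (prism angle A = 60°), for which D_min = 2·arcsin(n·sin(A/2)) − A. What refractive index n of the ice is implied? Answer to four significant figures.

Rearranging: n = sin((D_min + A)/2) / sin(A/2).
(D_min + A)/2 = (21.97° + 60°)/2 = 40.985°.
n = sin 40.985° / sin 30° = 0.6559 / 0.5000 = 1.3117.

1.312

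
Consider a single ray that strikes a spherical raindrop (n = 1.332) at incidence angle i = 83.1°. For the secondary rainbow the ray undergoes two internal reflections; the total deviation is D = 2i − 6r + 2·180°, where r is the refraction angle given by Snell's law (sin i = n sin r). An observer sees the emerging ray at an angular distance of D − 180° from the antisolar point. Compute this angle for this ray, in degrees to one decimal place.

57.1°

sin r = sin 83.1° / 1.332 = 0.9928/1.332 = 0.7453; r = 48.19°.
D = 2·83.1° − 6·48.19° + 2·180° = 166.20° − 289.12° + 360° = 237.08°.
Angle from antisolar point = D − 180° = 57.08°.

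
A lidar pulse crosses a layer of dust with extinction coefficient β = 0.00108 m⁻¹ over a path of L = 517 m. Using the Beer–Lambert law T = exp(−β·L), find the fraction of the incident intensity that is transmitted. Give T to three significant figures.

τ = β·L = 0.00108 × 517 = 0.5584.
T = exp(−0.5584) = 0.5721.

0.572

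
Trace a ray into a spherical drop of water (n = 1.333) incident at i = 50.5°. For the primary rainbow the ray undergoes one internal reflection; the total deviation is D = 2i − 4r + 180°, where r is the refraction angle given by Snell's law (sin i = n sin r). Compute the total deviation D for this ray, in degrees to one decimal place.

sin r = sin 50.5° / 1.333 = 0.7716/1.333 = 0.5789; r = 35.37°.
D = 2·50.5° − 4·35.37° + 180° = 101.00° − 141.48° + 180° = 139.52°.

139.5°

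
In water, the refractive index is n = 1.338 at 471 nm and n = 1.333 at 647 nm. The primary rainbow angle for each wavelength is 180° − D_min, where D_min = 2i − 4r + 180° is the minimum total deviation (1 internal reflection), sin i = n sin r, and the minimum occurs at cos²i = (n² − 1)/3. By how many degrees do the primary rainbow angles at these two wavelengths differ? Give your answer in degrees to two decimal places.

At 471 nm (n = 1.338): cos²i = 0.26341 → i = 59.120°, r = 39.899°, D_min = 138.643°, rainbow angle = 41.357°.
At 647 nm (n = 1.333): cos²i = 0.25896 → i = 59.410°, r = 40.225°, D_min = 137.922°, rainbow angle = 42.078°.
Angular width = |41.357° − 42.078°| = 0.722°.

0.72°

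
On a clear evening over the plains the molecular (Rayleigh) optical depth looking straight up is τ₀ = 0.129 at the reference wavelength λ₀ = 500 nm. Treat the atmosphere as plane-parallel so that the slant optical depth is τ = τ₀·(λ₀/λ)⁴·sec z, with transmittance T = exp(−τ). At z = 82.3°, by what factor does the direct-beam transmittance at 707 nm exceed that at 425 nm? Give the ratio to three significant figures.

Airmass: sec 82.3° = 7.4635.
τ(707 nm) = 0.129 × (500/707)⁴ × 7.4635 = 0.129 × 0.2502 × 7.4635 = 0.2408.
τ(425 nm) = 0.129 × (500/425)⁴ × 7.4635 = 0.129 × 1.9157 × 7.4635 = 1.8444.
T(707)/T(425) = exp(τ_B − τ_A) = exp(1.6036) = 4.9707.

4.97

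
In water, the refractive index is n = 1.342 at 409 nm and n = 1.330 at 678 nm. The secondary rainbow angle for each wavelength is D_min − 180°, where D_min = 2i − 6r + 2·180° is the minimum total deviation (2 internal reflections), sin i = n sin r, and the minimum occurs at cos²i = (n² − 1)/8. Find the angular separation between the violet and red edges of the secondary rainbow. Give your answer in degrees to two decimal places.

At 409 nm (n = 1.342): cos²i = 0.10012 → i = 71.554°, r = 44.981°, D_min = 233.222°, rainbow angle = 53.222°.
At 678 nm (n = 1.330): cos²i = 0.09611 → i = 71.940°, r = 45.630°, D_min = 230.101°, rainbow angle = 50.101°.
Angular width = |53.222° − 50.101°| = 3.121°.

3.12°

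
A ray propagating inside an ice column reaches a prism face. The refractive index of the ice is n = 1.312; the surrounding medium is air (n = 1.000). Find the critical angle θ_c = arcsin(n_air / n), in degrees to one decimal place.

49.7°

sin θ_c = n_air / n = 1.000 / 1.312 = 0.7622.
θ_c = arcsin(0.7622) = 49.66°.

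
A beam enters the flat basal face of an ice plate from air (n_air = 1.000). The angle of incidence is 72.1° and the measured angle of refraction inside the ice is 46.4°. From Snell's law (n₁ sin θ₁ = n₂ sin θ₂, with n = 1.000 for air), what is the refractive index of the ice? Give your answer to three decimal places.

n = sin θ_i / sin θ_r = sin 72.1° / sin 46.4° = 0.9516 / 0.7242 = 1.3140.

1.314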